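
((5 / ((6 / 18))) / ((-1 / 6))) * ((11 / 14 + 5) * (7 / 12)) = -1215 / 4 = -303.75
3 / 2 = 1.50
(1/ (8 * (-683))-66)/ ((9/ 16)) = -721250/ 6147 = -117.33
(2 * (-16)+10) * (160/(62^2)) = -880/961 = -0.92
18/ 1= 18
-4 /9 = -0.44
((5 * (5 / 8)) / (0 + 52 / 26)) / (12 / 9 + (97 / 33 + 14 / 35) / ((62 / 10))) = 5115 / 6128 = 0.83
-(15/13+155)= -156.15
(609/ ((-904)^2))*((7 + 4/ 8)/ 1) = 9135/ 1634432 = 0.01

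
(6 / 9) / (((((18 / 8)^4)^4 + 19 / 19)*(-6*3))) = -4294967296 / 50031661063116699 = -0.00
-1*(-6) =6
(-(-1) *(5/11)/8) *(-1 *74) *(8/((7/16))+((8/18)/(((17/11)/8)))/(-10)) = -894364/11781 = -75.92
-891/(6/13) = -3861/2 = -1930.50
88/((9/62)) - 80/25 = 603.02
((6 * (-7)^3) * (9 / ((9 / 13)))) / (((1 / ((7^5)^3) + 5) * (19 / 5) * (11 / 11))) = -8142067989552245 / 5782286454418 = -1408.11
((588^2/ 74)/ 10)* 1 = 86436/ 185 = 467.22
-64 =-64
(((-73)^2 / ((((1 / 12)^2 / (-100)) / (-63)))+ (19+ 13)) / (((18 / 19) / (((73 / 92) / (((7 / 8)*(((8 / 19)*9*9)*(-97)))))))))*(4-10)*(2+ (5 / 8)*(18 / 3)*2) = 79733082.94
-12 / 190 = -6 / 95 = -0.06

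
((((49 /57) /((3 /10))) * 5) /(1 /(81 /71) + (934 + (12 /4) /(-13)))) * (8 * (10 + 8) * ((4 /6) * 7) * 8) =770515200 /9349729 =82.41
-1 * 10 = -10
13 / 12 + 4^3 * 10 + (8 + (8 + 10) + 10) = 8125 / 12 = 677.08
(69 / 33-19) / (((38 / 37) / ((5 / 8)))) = -17205 / 1672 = -10.29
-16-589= -605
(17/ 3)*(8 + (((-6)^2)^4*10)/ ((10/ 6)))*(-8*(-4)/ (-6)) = -2741135488/ 9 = -304570609.78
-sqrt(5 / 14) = -sqrt(70) / 14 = -0.60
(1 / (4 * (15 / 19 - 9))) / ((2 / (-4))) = 19 / 312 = 0.06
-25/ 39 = -0.64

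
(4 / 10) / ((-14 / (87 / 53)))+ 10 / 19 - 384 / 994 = 33281 / 357485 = 0.09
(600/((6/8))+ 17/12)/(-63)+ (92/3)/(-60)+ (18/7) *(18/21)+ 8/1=-80119/26460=-3.03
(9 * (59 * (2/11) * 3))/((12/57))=30267/22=1375.77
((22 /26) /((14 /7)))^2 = 121 /676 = 0.18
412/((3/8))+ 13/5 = 16519/15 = 1101.27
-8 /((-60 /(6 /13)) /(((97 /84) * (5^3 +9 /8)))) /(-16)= -97873 /174720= -0.56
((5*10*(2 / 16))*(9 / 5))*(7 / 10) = 63 / 8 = 7.88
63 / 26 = 2.42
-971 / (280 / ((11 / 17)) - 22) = -10681 / 4518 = -2.36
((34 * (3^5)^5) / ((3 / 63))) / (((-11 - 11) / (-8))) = 2419856268569208 / 11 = 219986933506291.64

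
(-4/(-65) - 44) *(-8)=22848/65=351.51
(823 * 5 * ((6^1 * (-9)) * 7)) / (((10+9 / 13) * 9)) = -2246790 / 139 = -16163.96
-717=-717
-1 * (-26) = 26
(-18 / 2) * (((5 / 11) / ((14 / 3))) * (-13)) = 1755 / 154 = 11.40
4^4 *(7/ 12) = 448/ 3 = 149.33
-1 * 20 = -20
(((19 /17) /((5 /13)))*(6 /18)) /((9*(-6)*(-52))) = 19 /55080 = 0.00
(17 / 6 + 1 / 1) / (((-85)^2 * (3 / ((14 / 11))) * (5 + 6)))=161 / 7868025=0.00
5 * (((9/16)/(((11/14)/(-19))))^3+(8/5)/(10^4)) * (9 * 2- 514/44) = -744984514659571/9370240000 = -79505.38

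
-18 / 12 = -3 / 2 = -1.50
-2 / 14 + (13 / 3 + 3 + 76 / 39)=2495 / 273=9.14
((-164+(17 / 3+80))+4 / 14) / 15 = -5.20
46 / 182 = 23 / 91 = 0.25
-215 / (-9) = 215 / 9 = 23.89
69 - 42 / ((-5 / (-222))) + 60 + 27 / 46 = -1735.21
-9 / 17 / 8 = -9 / 136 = -0.07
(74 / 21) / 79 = 74 / 1659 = 0.04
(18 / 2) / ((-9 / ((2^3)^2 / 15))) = -64 / 15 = -4.27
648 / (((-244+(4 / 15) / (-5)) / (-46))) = 139725 / 1144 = 122.14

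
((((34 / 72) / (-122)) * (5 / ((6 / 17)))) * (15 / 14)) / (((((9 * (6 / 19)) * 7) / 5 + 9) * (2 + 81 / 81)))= -686375 / 454888224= -0.00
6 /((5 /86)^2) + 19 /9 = 399859 /225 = 1777.15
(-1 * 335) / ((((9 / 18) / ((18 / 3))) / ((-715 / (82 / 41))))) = 1437150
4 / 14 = 2 / 7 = 0.29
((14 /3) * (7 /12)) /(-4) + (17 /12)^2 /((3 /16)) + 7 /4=2543 /216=11.77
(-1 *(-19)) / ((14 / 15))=285 / 14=20.36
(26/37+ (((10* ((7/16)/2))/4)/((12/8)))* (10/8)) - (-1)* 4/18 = 58849/42624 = 1.38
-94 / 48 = -47 / 24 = -1.96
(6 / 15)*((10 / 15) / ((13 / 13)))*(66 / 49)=0.36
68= 68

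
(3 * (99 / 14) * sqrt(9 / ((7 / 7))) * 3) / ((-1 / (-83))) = 221859 / 14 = 15847.07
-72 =-72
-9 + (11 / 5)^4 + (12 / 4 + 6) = 14641 / 625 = 23.43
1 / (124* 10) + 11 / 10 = 273 / 248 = 1.10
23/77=0.30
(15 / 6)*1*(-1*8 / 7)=-20 / 7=-2.86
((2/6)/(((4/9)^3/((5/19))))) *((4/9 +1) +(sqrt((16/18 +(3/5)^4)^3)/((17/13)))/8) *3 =118287 *sqrt(5729)/30400000 +5265/1216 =4.62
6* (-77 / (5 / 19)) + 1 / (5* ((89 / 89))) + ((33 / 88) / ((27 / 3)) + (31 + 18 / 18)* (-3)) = -1851.36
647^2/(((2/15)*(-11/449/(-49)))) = 138147249135/22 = 6279420415.23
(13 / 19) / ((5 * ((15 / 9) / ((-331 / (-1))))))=12909 / 475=27.18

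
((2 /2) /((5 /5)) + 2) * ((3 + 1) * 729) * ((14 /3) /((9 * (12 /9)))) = 3402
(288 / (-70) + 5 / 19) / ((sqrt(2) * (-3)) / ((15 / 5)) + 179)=-458419 / 21305935 - 2561 * sqrt(2) / 21305935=-0.02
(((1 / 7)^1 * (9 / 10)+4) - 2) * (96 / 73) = 7152 / 2555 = 2.80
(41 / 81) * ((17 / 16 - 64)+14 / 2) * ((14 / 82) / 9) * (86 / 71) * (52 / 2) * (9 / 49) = -500305 / 161028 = -3.11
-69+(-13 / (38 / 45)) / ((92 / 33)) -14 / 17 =-4477937 / 59432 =-75.35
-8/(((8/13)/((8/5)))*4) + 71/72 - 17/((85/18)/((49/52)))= -35597/4680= -7.61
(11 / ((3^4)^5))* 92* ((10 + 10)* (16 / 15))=64768 / 10460353203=0.00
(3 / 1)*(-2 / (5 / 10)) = -12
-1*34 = -34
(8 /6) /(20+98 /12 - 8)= 8 /121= 0.07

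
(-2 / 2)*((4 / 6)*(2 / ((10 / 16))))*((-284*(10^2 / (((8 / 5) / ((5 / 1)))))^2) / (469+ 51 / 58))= 10295000000 / 81759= 125918.86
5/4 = 1.25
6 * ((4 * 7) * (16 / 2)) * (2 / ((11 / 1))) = 2688 / 11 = 244.36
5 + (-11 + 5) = -1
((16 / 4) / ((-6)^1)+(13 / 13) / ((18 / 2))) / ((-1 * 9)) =5 / 81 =0.06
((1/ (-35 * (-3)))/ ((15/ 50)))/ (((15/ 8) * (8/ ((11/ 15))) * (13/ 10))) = 44/ 36855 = 0.00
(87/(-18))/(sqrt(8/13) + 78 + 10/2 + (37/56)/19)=-0.06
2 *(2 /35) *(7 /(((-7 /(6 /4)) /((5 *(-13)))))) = 78 /7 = 11.14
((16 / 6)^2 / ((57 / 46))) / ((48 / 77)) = 9.21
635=635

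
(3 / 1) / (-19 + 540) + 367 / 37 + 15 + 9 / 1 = 653966 / 19277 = 33.92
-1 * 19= -19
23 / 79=0.29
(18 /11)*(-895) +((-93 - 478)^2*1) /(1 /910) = 3263654300 /11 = 296695845.45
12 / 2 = 6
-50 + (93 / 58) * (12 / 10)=-6971 / 145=-48.08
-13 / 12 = -1.08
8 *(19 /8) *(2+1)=57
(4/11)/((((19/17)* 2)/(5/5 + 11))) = 408/209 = 1.95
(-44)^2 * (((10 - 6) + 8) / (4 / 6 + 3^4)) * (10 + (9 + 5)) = 1672704 / 245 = 6827.36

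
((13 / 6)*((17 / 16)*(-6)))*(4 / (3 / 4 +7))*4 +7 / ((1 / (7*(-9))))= -14555 / 31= -469.52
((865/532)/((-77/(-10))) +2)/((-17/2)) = -45289/174097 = -0.26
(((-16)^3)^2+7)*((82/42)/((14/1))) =687866143/294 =2339680.76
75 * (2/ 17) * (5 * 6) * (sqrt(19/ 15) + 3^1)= 300 * sqrt(285)/ 17 + 13500/ 17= 1092.03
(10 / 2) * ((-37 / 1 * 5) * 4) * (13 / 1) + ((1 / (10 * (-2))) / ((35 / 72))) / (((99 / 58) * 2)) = -92592558 / 1925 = -48100.03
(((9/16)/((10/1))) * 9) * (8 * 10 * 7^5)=1361367/2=680683.50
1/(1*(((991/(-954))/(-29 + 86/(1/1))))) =-54378/991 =-54.87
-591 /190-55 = -11041 /190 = -58.11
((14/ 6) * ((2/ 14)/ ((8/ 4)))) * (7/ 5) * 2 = 7/ 15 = 0.47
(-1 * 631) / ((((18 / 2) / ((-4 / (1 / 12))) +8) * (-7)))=11.54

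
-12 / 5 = -2.40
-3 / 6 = -1 / 2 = -0.50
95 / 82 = 1.16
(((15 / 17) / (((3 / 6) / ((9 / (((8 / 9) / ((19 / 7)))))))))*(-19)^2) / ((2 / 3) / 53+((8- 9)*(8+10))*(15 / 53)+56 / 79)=-104679417285 / 26145728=-4003.69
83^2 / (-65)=-6889 / 65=-105.98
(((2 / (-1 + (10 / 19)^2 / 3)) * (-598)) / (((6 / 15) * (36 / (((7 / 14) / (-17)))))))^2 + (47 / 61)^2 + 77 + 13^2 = 37982337904492825 / 149632881932304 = 253.84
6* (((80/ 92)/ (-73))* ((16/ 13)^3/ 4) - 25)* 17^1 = -9408434610/ 3688763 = -2550.57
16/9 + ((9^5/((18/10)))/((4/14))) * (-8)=-8266844/9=-918538.22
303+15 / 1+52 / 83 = 26446 / 83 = 318.63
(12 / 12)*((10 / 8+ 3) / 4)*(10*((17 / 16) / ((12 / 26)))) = 18785 / 768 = 24.46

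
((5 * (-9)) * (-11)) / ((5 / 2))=198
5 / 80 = 1 / 16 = 0.06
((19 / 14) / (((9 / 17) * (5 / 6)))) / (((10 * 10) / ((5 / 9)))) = 323 / 18900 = 0.02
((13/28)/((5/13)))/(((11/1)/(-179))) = -30251/1540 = -19.64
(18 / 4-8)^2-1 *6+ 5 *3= 85 / 4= 21.25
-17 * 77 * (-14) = 18326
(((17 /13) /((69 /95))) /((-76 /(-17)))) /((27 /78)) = 1445 /1242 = 1.16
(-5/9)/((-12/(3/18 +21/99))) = 0.02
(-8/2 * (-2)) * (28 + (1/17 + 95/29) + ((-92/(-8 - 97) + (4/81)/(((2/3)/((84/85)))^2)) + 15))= 1665651928/4400025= 378.56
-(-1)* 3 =3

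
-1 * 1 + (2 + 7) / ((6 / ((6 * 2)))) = 17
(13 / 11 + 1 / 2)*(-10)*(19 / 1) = -3515 / 11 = -319.55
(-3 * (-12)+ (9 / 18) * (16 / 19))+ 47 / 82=57637 / 1558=36.99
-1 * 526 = -526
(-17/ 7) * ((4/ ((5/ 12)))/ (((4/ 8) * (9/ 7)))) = -36.27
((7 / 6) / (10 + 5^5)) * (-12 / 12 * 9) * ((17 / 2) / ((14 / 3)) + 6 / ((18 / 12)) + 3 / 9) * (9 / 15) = -0.01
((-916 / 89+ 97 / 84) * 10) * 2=-341555 / 1869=-182.75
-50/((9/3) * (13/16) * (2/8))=-3200/39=-82.05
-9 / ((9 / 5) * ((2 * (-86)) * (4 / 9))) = 45 / 688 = 0.07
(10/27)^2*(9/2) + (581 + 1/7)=329858/567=581.76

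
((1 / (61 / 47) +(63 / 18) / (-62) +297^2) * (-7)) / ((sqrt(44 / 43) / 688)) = -36515036614 * sqrt(473) / 1891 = -419962760.70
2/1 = 2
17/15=1.13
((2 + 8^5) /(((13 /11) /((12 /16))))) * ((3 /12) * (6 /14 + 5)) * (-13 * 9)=-92460555 /28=-3302162.68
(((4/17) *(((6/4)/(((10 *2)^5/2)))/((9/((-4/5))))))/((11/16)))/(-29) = 1/1016812500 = 0.00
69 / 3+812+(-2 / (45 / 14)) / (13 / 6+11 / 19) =3919261 / 4695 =834.77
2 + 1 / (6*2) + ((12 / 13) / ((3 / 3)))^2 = 5953 / 2028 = 2.94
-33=-33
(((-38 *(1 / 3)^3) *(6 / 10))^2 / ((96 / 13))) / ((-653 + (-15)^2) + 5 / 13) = -61009 / 270167400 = -0.00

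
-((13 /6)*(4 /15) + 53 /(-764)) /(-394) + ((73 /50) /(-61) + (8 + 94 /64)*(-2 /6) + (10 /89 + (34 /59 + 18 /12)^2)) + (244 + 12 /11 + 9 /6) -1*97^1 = 150.84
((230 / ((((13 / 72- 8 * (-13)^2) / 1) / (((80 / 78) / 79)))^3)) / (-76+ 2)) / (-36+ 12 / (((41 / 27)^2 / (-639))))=-2375454720000 / 2900147401323634818276605574019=-0.00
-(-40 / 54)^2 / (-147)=400 / 107163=0.00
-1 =-1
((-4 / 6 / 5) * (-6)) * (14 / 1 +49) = 252 / 5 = 50.40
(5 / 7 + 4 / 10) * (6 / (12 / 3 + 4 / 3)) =351 / 280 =1.25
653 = 653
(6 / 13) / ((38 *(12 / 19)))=1 / 52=0.02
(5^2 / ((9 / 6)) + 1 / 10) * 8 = 2012 / 15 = 134.13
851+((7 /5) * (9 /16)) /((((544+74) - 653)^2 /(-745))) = 2381459 /2800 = 850.52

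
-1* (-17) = 17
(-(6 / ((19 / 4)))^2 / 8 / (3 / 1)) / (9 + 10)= -24 / 6859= -0.00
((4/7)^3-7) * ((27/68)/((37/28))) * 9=-567891/30821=-18.43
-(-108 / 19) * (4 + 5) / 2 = 486 / 19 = 25.58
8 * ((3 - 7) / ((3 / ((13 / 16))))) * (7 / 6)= -91 / 9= -10.11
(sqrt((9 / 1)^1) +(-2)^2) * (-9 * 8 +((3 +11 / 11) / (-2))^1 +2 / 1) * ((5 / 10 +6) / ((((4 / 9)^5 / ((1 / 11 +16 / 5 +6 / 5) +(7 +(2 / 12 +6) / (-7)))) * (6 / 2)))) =-18814015233 / 28160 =-668111.34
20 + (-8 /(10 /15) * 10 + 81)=-19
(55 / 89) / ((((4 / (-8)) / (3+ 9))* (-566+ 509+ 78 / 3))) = 1320 / 2759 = 0.48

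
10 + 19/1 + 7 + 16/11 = 412/11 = 37.45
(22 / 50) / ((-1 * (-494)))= 11 / 12350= 0.00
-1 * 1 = -1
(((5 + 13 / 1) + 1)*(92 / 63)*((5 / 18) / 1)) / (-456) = -115 / 6804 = -0.02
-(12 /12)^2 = -1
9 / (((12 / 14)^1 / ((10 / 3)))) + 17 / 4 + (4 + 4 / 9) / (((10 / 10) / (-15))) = -329 / 12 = -27.42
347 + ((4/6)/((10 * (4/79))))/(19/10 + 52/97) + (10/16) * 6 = 9961193/28356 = 351.29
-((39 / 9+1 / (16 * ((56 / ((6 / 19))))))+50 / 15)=-195785 / 25536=-7.67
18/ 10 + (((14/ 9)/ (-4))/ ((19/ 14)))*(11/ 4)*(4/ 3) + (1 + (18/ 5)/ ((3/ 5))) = 7.75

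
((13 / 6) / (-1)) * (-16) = 104 / 3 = 34.67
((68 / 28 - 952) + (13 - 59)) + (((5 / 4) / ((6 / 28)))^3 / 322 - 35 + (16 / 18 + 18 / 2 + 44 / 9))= -70607605 / 69552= -1015.18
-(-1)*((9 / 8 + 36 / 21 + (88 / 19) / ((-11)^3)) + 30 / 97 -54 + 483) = 5396700413 / 12488168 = 432.15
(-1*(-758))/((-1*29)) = -758/29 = -26.14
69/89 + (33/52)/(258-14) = 878409/1129232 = 0.78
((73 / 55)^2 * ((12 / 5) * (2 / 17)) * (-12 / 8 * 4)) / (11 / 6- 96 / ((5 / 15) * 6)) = 4604256 / 71223625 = 0.06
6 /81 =2 /27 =0.07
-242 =-242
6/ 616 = 3/ 308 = 0.01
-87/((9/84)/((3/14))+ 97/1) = -58/65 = -0.89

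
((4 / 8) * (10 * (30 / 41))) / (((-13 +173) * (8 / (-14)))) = -105 / 2624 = -0.04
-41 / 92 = -0.45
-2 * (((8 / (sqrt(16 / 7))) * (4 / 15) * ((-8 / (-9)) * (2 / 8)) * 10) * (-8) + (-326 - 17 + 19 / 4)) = 512 * sqrt(7) / 27 + 1353 / 2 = 726.67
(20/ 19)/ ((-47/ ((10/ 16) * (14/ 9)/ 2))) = -175/ 16074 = -0.01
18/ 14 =9/ 7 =1.29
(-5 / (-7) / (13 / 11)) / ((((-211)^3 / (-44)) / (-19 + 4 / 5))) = -484 / 9393931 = -0.00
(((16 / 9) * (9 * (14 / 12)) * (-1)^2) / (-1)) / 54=-28 / 81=-0.35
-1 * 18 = -18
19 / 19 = 1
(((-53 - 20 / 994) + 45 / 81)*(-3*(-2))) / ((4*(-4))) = 117337 / 5964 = 19.67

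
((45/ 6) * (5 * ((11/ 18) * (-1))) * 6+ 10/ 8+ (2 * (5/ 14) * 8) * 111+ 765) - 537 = 726.04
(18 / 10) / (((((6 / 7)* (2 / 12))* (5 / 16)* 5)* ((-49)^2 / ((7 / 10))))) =72 / 30625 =0.00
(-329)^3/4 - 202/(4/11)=-35613511/4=-8903377.75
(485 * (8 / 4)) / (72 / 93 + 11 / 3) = 90210 / 413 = 218.43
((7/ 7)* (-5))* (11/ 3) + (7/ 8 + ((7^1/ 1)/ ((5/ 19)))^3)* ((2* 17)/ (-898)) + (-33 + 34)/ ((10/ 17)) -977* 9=-12826496621/ 1347000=-9522.27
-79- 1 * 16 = -95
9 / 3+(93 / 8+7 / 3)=407 / 24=16.96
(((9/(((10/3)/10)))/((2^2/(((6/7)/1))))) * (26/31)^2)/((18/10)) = 15210/6727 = 2.26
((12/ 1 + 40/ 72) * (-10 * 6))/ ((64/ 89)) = -50285/ 48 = -1047.60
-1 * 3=-3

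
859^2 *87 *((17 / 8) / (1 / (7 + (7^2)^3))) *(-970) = -15568627523274210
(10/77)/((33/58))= 580/2541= 0.23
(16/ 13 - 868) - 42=-11814/ 13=-908.77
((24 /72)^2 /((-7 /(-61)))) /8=61 /504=0.12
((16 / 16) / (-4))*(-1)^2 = -1 / 4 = -0.25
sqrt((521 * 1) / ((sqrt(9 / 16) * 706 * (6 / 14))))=sqrt(2574782) / 1059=1.52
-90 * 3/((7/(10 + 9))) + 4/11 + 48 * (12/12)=-52706/77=-684.49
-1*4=-4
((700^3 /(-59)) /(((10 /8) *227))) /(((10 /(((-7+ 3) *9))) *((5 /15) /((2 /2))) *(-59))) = -2963520000 /790187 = -3750.40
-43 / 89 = -0.48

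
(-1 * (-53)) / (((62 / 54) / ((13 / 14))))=18603 / 434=42.86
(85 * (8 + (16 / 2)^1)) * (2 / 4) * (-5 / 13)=-3400 / 13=-261.54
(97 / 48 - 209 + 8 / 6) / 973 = -9871 / 46704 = -0.21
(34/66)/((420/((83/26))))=1411/360360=0.00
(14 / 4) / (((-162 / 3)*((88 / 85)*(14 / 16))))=-85 / 1188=-0.07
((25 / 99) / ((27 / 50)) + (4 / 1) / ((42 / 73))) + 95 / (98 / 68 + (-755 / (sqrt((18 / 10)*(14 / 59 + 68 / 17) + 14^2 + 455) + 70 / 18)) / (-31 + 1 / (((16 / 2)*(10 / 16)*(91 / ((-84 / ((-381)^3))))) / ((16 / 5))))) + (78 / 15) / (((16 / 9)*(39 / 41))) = 1498501191306037803666982536409790596489 / 8387300647486295701856061357545988120 - 1868483120222321913185242306875*sqrt(2292681) / 22412753587425299828592970331746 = 52.43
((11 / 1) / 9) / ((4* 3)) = 11 / 108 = 0.10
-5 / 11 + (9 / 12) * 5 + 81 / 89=16469 / 3916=4.21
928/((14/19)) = 8816/7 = 1259.43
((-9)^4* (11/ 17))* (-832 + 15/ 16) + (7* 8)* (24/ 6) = -959596859/ 272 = -3527929.63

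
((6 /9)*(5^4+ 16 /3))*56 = 211792 /9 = 23532.44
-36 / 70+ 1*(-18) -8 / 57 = -37216 / 1995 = -18.65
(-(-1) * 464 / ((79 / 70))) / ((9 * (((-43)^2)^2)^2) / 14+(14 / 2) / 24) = 5456640 / 99723724768495603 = 0.00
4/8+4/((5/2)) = 21/10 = 2.10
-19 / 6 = -3.17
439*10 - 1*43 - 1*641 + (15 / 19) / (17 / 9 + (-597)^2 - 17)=45171214753 / 12188671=3706.00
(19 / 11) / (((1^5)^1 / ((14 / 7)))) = 38 / 11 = 3.45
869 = 869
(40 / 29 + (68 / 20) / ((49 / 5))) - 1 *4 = -3231 / 1421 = -2.27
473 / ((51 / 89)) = 42097 / 51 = 825.43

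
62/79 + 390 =30872/79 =390.78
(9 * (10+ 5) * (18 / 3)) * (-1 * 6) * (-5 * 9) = 218700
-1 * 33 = -33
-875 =-875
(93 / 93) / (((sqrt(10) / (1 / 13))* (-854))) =-sqrt(10) / 111020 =-0.00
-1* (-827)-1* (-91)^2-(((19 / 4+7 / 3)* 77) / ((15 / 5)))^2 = -52497409 / 1296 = -40507.26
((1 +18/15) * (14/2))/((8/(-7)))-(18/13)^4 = -19593419/1142440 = -17.15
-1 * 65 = -65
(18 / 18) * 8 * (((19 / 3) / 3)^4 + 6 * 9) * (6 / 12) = 1938460 / 6561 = 295.45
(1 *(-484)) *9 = -4356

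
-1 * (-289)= 289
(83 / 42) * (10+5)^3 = 93375 / 14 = 6669.64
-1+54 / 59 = -5 / 59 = -0.08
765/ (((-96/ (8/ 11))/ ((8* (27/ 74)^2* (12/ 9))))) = -123930/ 15059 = -8.23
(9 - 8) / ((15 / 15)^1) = 1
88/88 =1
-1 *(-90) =90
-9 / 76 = -0.12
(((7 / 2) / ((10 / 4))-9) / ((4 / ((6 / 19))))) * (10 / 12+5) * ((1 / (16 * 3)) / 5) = -7 / 480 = -0.01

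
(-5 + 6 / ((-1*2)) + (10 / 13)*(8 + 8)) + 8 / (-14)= 340 / 91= 3.74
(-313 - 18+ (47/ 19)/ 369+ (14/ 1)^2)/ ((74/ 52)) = -24607388/ 259407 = -94.86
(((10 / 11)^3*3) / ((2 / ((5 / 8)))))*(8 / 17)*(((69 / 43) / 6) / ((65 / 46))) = 793500 / 12648493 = 0.06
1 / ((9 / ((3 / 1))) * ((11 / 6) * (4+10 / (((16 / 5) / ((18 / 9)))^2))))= 64 / 2783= 0.02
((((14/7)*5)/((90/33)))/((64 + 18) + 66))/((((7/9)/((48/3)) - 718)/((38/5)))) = -5016/19126225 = -0.00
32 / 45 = 0.71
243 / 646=0.38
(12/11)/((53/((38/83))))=456/48389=0.01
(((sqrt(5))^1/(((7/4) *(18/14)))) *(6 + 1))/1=28 *sqrt(5)/9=6.96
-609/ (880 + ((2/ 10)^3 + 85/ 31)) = -0.69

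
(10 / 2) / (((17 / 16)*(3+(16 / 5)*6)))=400 / 1887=0.21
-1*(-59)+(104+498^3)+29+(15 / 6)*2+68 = 123506257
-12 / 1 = -12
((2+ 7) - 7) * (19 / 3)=38 / 3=12.67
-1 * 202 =-202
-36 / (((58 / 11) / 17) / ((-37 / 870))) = 20757 / 4205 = 4.94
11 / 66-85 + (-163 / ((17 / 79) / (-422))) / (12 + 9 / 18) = 64992803 / 2550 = 25487.37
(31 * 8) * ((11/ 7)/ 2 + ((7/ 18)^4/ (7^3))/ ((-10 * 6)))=1073902961/ 5511240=194.86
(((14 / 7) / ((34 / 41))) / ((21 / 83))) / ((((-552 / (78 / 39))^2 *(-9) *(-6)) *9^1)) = 3403 / 13216688352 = 0.00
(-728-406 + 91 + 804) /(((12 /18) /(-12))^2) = -77436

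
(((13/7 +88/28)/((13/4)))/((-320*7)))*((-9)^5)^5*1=717897987691852588770249/1456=493061804733415239540.01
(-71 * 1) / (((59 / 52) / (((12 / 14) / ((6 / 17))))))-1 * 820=-971.97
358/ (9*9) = 358/ 81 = 4.42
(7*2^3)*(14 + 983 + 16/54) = 1507912/27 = 55848.59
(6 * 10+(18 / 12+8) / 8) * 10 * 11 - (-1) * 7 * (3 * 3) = 54349 / 8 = 6793.62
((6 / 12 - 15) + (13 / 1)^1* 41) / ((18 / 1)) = 1037 / 36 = 28.81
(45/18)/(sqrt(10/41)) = sqrt(410)/4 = 5.06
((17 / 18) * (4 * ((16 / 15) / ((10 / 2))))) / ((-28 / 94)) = -12784 / 4725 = -2.71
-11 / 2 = -5.50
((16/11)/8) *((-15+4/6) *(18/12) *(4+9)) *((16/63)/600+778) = -2054913068/51975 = -39536.57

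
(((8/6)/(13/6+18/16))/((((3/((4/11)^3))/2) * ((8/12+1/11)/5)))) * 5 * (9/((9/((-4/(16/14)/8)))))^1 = -1792/9559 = -0.19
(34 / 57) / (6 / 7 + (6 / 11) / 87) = 37961 / 54948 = 0.69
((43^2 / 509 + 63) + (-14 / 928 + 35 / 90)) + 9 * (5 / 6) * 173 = 2900373005 / 2125584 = 1364.51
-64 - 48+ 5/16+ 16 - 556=-10427/16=-651.69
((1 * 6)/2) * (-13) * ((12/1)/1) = -468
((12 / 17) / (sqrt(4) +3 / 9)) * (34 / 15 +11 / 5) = 804 / 595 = 1.35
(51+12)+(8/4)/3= 191/3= 63.67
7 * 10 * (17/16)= 595/8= 74.38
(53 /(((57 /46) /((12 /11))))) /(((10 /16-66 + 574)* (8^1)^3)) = 1219 /6803368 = 0.00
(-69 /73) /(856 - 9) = -69 /61831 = -0.00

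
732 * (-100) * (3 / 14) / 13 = -109800 / 91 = -1206.59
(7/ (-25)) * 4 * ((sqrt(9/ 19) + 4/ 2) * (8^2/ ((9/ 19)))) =-68096/ 225-1792 * sqrt(19)/ 75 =-406.80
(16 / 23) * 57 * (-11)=-10032 / 23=-436.17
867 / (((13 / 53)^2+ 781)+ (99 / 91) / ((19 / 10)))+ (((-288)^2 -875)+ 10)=311592793948495 / 3796203452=82080.11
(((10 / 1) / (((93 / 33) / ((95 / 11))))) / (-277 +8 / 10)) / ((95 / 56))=-2800 / 42811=-0.07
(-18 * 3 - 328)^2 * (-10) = -1459240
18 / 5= 3.60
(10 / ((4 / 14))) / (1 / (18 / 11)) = 630 / 11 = 57.27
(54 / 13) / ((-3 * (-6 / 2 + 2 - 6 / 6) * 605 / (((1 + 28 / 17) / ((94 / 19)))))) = 1539 / 2513654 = 0.00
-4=-4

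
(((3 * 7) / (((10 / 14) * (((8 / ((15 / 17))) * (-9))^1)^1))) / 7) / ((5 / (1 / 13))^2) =-7 / 574600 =-0.00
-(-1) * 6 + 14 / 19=128 / 19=6.74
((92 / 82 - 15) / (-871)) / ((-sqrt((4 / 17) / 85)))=-9673 *sqrt(5) / 71422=-0.30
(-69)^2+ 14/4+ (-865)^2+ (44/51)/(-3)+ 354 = 230523023/306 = 753343.21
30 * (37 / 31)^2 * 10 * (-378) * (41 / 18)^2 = -805451150 / 961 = -838138.55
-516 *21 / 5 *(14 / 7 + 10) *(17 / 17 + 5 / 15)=-173376 / 5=-34675.20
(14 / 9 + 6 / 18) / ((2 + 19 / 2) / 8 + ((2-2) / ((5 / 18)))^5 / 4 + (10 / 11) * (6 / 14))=20944 / 20259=1.03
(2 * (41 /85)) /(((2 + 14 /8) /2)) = 656 /1275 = 0.51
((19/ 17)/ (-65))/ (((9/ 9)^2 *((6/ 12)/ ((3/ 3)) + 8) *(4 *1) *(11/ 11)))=-19/ 37570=-0.00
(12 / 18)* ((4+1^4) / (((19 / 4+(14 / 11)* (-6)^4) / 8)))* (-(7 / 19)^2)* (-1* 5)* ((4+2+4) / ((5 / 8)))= 2759680 / 15765231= 0.18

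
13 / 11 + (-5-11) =-163 / 11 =-14.82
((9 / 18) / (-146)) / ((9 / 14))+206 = 270677 / 1314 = 205.99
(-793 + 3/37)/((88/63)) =-924147/1628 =-567.66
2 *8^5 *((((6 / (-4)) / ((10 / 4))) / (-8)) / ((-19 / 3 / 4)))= -294912 / 95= -3104.34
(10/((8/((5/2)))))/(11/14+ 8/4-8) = -175/292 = -0.60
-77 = -77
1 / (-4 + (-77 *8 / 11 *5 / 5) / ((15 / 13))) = -15 / 788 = -0.02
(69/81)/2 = 23/54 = 0.43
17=17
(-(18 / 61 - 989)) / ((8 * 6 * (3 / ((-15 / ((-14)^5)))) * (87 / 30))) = 1507775 / 22833855744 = 0.00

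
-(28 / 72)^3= -343 / 5832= -0.06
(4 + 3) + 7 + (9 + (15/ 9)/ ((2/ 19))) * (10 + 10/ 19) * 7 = 105098/ 57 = 1843.82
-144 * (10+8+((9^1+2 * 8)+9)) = -7488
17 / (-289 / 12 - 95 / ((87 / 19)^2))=-514692 / 866327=-0.59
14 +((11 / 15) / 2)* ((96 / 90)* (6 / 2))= 1138 / 75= 15.17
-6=-6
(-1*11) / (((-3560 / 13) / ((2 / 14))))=0.01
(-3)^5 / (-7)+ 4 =271 / 7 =38.71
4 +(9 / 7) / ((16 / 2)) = 233 / 56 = 4.16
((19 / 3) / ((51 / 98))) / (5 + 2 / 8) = 1064 / 459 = 2.32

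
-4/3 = -1.33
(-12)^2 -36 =108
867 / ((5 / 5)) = 867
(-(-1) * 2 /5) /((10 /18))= 18 /25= 0.72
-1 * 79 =-79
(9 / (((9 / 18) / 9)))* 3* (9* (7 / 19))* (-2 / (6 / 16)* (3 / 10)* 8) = -1959552 / 95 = -20626.86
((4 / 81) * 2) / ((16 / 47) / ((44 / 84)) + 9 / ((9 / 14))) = 2068 / 306747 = 0.01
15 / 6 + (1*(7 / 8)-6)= -2.62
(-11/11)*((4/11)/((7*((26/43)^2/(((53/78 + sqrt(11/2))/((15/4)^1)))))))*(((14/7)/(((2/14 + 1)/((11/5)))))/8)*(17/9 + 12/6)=-0.21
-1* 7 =-7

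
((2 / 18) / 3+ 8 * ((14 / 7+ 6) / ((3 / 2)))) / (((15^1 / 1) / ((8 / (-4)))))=-2306 / 405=-5.69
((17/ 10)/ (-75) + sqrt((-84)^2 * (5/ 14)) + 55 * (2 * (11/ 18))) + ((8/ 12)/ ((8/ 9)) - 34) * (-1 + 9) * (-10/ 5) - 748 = -334801/ 2250 + 6 * sqrt(70) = -98.60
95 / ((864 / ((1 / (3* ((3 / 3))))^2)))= 95 / 7776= 0.01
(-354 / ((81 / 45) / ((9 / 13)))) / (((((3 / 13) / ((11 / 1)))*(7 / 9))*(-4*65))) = 5841 / 182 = 32.09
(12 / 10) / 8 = 3 / 20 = 0.15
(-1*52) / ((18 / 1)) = -26 / 9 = -2.89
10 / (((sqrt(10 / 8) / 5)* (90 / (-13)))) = -26* sqrt(5) / 9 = -6.46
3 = 3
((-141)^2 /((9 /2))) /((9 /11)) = 48598 /9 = 5399.78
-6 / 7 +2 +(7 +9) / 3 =136 / 21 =6.48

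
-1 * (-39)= 39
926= 926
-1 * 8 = -8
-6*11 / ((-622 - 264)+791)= 66 / 95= 0.69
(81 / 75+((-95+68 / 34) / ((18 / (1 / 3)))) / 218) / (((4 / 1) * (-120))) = -105173 / 47088000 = -0.00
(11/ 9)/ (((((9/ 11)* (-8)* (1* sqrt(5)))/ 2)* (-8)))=121* sqrt(5)/ 12960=0.02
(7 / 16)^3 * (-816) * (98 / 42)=-40817 / 256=-159.44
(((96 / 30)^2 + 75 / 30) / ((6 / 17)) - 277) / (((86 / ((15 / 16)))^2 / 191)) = -41411283 / 7573504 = -5.47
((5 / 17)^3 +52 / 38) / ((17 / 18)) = 2342034 / 1586899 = 1.48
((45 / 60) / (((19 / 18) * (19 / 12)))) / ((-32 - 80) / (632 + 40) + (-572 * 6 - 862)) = -972 / 9301165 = -0.00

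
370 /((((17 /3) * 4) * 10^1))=111 /68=1.63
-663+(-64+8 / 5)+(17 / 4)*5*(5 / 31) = -447623 / 620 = -721.97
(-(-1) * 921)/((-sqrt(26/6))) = -921 * sqrt(39)/13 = -442.43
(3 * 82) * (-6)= -1476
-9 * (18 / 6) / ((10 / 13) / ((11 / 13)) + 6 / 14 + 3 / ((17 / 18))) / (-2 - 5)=5049 / 5909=0.85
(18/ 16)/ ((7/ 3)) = 27/ 56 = 0.48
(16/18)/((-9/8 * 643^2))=-64/33489369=-0.00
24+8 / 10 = 124 / 5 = 24.80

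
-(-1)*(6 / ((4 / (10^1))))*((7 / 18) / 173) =35 / 1038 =0.03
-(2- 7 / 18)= -29 / 18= -1.61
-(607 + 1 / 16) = -9713 / 16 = -607.06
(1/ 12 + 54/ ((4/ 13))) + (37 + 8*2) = 2743/ 12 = 228.58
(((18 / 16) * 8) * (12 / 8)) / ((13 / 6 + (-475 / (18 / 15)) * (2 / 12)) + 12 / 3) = -486 / 2153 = -0.23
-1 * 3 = -3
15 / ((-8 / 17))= -255 / 8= -31.88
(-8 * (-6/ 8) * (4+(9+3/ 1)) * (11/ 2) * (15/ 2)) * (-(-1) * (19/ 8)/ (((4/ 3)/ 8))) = 56430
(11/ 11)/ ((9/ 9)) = 1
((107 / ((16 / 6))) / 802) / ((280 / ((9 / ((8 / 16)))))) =2889 / 898240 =0.00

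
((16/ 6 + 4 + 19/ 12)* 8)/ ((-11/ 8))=-48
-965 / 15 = -64.33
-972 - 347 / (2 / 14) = -3401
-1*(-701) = 701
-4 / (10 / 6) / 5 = -12 / 25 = -0.48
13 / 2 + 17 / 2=15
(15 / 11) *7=105 / 11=9.55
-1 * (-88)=88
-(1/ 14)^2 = -1/ 196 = -0.01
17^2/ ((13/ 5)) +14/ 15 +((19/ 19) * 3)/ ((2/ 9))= 48979/ 390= 125.59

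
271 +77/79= 21486/79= 271.97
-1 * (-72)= 72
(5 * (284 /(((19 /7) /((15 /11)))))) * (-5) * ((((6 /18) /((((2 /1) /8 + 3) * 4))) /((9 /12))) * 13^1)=-1585.33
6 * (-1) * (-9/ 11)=54/ 11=4.91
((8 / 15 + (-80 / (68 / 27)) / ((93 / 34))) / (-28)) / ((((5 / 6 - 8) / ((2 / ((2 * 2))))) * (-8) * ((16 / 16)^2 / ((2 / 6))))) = 23 / 19995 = 0.00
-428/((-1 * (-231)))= -428/231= -1.85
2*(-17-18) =-70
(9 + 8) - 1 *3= 14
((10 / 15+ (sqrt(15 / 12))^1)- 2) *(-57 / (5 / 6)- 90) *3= 3168 / 5- 1188 *sqrt(5) / 5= 102.31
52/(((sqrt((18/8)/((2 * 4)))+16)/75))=1996800/8183- 46800 * sqrt(2)/8183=235.93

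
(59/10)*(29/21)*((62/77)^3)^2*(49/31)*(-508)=-796291663980416/446619385905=-1782.93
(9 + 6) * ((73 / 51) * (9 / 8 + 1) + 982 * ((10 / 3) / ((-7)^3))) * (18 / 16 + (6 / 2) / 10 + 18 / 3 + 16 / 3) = -81940651 / 65856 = -1244.24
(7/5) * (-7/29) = -49/145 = -0.34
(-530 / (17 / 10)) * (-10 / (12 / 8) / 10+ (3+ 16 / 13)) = -736700 / 663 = -1111.16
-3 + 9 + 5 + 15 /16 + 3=239 /16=14.94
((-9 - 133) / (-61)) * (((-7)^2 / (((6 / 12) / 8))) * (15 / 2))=13687.87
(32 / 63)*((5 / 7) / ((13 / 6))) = 320 / 1911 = 0.17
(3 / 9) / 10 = 1 / 30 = 0.03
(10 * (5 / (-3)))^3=-125000 / 27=-4629.63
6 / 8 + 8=35 / 4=8.75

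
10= 10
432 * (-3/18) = -72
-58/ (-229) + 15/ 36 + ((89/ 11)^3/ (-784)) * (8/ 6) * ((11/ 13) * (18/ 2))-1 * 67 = -3875537821/ 52951899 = -73.19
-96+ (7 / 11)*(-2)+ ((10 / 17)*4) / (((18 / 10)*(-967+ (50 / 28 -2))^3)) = -36951726740022610 / 379877564611413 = -97.27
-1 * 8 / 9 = -8 / 9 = -0.89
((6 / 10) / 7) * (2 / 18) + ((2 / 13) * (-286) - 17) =-60.99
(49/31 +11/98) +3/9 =18467/9114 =2.03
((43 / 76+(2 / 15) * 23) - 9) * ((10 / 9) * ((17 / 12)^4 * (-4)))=96.09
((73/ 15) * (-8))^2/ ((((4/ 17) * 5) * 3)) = 1449488/ 3375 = 429.48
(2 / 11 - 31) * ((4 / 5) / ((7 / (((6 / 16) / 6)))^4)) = -0.00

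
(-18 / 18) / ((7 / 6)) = -0.86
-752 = -752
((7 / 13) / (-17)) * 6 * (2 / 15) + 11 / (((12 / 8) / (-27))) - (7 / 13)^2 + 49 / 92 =-261385623 / 1321580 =-197.78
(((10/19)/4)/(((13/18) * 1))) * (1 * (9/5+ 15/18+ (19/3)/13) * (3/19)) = 10953/122018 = 0.09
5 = 5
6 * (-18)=-108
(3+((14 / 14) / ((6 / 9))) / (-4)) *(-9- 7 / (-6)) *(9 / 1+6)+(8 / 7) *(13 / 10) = -171893 / 560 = -306.95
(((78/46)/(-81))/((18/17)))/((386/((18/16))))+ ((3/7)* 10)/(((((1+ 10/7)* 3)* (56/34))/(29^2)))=8063708293/26847072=300.36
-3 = -3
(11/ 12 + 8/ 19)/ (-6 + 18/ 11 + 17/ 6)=-3355/ 3838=-0.87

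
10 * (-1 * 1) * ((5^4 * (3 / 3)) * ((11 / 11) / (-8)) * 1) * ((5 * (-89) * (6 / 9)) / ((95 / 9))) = -834375 / 38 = -21957.24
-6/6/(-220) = 1/220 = 0.00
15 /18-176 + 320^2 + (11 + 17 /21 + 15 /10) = 715667 /7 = 102238.14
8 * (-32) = -256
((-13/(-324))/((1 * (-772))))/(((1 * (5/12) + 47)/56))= -182/2965059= -0.00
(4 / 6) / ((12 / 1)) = 1 / 18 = 0.06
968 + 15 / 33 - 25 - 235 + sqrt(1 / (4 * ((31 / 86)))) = sqrt(2666) / 62 + 7793 / 11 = 709.29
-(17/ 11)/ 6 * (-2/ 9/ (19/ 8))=136/ 5643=0.02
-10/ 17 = -0.59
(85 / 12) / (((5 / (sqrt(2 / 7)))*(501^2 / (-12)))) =-17*sqrt(14) / 1757007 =-0.00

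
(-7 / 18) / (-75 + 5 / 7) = 49 / 9360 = 0.01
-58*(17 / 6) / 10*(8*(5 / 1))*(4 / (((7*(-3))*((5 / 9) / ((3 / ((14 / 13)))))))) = 153816 / 245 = 627.82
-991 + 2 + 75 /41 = -40474 /41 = -987.17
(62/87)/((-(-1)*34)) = 31/1479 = 0.02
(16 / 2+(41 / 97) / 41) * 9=72.09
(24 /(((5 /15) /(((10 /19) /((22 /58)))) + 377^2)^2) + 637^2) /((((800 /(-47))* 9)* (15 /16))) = -291596358924313514741303 /103206998276878866750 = -2825.35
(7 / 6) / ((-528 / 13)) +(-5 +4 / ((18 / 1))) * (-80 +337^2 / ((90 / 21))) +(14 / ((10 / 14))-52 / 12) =-5997544037 / 47520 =-126210.94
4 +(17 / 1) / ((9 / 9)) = 21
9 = 9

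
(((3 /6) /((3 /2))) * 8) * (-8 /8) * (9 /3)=-8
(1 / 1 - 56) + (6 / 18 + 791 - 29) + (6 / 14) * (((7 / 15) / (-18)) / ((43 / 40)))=273734 / 387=707.32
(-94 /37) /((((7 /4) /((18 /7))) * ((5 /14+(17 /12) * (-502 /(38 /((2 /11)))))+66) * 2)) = -2121768 /71563513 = -0.03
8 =8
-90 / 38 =-45 / 19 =-2.37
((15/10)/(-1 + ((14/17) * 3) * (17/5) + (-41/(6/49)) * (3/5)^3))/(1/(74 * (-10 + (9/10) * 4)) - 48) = 888000/1844961539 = 0.00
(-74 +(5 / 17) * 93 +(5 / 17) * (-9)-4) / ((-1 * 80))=453 / 680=0.67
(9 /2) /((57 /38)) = 3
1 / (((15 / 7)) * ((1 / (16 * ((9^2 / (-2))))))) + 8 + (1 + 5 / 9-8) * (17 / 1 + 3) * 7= -53848 / 45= -1196.62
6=6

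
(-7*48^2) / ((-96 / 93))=15624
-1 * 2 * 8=-16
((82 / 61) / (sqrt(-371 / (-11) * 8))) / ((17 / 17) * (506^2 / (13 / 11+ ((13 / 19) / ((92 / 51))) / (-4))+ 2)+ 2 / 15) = 51415845 * sqrt(8162) / 13369774157317312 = 0.00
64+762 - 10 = 816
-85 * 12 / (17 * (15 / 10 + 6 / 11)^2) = -1936 / 135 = -14.34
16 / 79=0.20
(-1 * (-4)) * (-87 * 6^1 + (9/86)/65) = -5835942/2795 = -2087.99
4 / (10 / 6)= 12 / 5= 2.40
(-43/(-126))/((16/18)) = 43/112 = 0.38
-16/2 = -8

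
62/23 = 2.70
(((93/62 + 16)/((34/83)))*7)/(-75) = -4067/1020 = -3.99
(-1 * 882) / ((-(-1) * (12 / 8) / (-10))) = 5880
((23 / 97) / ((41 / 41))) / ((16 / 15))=345 / 1552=0.22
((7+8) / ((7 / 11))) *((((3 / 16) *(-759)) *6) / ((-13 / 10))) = 5635575 / 364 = 15482.35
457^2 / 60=208849 / 60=3480.82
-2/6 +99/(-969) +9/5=6611/4845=1.36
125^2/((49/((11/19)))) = 171875/931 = 184.61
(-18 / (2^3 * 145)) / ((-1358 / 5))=9 / 157528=0.00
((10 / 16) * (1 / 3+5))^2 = 11.11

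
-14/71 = -0.20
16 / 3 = 5.33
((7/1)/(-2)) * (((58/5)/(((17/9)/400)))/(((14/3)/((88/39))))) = -918720/221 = -4157.10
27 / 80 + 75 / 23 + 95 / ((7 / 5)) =920347 / 12880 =71.46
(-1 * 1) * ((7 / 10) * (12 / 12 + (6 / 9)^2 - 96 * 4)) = 24101 / 90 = 267.79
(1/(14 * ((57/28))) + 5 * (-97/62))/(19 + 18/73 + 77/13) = -26117429/84413124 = -0.31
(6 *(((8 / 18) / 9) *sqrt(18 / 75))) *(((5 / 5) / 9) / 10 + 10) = 3604 *sqrt(6) / 6075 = 1.45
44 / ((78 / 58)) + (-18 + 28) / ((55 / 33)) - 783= -29027 / 39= -744.28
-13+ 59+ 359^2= 128927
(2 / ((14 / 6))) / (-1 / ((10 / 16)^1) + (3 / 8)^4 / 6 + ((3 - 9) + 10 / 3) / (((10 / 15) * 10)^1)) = -49152 / 114499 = -0.43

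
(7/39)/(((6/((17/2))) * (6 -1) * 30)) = 119/70200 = 0.00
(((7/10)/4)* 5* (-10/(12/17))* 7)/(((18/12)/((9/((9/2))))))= -4165/36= -115.69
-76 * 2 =-152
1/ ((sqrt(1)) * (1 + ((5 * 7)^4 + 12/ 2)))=1/ 1500632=0.00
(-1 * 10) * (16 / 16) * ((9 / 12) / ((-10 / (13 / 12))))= 13 / 16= 0.81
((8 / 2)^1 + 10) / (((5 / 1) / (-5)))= -14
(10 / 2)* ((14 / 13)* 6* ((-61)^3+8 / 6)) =-95331460 / 13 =-7333189.23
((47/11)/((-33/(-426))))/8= 3337/484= 6.89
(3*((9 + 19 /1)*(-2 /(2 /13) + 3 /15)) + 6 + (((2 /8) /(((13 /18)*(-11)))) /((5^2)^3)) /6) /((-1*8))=9555975003 /71500000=133.65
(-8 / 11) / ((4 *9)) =-2 / 99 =-0.02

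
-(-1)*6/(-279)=-2/93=-0.02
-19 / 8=-2.38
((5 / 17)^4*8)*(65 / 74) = 162500 / 3090277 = 0.05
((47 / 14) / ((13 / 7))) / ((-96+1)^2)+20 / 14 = 2346829 / 1642550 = 1.43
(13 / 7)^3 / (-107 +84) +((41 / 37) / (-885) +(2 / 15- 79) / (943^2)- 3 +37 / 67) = -1825225613497063 / 669171294903405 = -2.73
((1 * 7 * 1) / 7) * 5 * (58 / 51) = 5.69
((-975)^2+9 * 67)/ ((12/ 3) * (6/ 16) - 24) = -211384/ 5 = -42276.80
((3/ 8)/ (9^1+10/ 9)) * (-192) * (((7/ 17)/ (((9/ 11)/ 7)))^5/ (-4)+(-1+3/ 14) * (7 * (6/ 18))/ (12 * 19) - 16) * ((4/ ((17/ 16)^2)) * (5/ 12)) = 2473900960830828800/ 1551623062004379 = 1594.40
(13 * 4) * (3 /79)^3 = 0.00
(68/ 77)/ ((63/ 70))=680/ 693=0.98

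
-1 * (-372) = 372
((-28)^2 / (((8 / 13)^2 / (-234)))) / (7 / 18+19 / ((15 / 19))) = -43599465 / 2201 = -19808.93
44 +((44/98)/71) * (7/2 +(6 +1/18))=1379576/31311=44.06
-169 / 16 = -10.56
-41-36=-77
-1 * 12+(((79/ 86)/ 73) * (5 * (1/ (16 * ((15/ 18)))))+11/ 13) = -7279399/ 652912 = -11.15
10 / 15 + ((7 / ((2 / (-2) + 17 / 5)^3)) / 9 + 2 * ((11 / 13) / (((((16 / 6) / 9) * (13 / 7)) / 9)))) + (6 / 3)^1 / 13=75052787 / 2628288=28.56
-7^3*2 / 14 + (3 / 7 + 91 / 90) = -29963 / 630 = -47.56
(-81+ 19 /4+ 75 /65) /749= -3905 /38948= -0.10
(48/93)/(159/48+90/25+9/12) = 1280/19003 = 0.07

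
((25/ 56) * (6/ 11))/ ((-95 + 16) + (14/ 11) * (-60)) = -75/ 47852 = -0.00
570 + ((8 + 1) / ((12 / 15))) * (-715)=-29895 / 4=-7473.75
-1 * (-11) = 11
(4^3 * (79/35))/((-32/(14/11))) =-316/55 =-5.75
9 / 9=1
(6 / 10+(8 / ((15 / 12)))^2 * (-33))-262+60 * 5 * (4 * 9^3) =21829673 / 25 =873186.92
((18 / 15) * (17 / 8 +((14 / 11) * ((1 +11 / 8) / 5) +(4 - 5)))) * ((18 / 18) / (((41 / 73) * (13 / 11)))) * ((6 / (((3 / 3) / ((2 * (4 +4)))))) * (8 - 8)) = 0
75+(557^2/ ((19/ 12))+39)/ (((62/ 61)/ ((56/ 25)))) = 6361233507/ 14725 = 432002.28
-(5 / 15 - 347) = 1040 / 3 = 346.67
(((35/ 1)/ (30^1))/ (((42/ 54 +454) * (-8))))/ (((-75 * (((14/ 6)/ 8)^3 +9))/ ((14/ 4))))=21168/ 12765964675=0.00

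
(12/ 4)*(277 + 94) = 1113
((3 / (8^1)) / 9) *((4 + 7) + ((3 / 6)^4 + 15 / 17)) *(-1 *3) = -3249 / 2176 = -1.49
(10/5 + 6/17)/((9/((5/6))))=100/459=0.22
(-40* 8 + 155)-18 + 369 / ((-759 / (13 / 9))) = -139430 / 759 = -183.70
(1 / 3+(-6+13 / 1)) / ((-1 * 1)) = -22 / 3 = -7.33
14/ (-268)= -7/ 134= -0.05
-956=-956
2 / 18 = 1 / 9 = 0.11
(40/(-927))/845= -8/156663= -0.00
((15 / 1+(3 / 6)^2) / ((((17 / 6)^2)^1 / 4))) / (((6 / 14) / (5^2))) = 443.25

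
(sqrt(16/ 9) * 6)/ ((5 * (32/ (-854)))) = -427/ 10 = -42.70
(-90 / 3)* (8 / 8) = -30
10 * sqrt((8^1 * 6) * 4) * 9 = 720 * sqrt(3) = 1247.08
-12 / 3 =-4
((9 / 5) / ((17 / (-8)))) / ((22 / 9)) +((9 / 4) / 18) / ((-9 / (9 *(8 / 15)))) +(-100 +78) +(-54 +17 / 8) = -1667027 / 22440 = -74.29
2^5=32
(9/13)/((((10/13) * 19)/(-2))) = -9/95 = -0.09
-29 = -29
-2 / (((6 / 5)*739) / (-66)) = 110 / 739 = 0.15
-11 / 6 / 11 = -1 / 6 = -0.17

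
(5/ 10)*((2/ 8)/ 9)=1/ 72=0.01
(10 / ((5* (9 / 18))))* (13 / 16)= 13 / 4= 3.25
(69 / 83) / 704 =69 / 58432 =0.00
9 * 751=6759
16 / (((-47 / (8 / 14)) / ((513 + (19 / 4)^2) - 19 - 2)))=-32932 / 329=-100.10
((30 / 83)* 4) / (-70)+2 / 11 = 1030 / 6391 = 0.16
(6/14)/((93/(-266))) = -38/31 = -1.23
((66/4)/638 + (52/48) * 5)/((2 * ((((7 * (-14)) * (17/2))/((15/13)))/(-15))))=71025/1256164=0.06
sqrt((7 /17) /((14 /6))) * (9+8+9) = 26 * sqrt(51) /17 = 10.92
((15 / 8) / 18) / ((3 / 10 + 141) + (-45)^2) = 25 / 519912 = 0.00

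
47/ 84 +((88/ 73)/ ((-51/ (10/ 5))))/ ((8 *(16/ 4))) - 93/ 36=-52781/ 26061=-2.03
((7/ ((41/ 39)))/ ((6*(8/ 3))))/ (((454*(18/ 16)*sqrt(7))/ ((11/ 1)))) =143*sqrt(7)/ 111684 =0.00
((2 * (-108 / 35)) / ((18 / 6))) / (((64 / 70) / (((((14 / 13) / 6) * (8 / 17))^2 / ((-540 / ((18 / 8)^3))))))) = 1323 / 3907280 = 0.00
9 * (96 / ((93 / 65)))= 18720 / 31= 603.87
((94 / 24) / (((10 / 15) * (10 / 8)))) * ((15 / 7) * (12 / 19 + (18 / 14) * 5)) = 132399 / 1862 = 71.11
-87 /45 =-29 /15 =-1.93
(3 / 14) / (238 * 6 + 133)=3 / 21854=0.00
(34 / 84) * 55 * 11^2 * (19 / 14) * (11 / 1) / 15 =4729043 / 1764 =2680.86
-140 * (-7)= 980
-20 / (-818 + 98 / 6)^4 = -324 / 6690989040125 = -0.00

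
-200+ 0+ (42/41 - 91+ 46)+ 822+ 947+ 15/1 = 63141/41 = 1540.02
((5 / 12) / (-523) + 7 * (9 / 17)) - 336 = -35453209 / 106692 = -332.29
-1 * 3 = -3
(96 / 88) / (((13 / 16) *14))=96 / 1001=0.10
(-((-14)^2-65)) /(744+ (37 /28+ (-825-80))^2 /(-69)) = 0.01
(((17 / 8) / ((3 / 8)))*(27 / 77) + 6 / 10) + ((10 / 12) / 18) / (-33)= 322529 / 124740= 2.59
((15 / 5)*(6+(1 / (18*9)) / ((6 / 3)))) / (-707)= -1945 / 76356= -0.03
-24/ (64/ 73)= -219/ 8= -27.38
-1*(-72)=72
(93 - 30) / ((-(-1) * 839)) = 63 / 839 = 0.08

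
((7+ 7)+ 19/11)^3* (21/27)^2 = 253708133/107811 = 2353.27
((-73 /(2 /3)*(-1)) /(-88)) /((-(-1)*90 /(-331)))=24163 /5280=4.58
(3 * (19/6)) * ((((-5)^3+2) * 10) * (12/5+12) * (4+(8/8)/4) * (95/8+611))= -1781726463/4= -445431615.75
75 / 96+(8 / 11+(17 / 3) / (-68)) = 1505 / 1056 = 1.43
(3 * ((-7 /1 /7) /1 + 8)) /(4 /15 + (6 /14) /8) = 17640 /269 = 65.58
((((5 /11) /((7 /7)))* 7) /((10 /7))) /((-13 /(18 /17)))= -441 /2431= -0.18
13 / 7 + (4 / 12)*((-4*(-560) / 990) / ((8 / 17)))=7193 / 2079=3.46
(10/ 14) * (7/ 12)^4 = 1715/ 20736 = 0.08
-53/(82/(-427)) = 22631/82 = 275.99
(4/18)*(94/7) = 188/63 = 2.98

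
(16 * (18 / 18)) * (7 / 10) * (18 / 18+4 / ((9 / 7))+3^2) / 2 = 3304 / 45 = 73.42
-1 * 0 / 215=0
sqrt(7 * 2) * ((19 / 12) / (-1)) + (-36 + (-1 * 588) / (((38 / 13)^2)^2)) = -22964691 / 521284- 19 * sqrt(14) / 12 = -49.98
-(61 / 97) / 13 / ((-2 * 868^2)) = 61 / 1900135328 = 0.00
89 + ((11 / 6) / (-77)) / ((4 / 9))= 4981 / 56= 88.95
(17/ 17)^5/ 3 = 1/ 3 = 0.33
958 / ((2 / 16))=7664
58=58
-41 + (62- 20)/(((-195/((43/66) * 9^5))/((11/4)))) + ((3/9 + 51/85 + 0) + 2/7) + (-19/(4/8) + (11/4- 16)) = -31228318/1365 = -22877.89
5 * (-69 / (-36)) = 115 / 12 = 9.58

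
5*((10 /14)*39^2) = 38025 /7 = 5432.14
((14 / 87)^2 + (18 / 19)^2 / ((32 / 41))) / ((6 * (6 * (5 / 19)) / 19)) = 25702697 / 10899360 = 2.36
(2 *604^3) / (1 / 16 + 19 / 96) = 42306981888 / 25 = 1692279275.52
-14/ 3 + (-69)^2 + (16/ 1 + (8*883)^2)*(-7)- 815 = -1047890528/ 3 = -349296842.67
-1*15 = -15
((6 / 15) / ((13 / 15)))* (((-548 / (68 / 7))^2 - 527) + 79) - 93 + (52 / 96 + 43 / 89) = 9389222081 / 8024952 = 1170.00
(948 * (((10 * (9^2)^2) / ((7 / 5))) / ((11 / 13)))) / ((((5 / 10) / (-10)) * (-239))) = 80857764000 / 18403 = 4393727.33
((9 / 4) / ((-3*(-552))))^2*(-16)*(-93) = 93 / 33856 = 0.00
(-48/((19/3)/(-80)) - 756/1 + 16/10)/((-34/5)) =7034/323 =21.78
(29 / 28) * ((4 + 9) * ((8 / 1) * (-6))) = -4524 / 7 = -646.29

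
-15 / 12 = -1.25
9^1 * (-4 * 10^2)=-3600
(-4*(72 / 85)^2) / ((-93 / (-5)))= -6912 / 44795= -0.15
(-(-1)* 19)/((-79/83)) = -1577/79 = -19.96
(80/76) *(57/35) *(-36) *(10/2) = -2160/7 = -308.57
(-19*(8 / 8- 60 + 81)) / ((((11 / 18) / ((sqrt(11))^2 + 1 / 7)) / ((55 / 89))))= -2934360 / 623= -4710.05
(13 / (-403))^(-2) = 961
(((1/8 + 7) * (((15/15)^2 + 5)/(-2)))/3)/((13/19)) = -1083/104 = -10.41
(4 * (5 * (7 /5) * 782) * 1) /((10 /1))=2189.60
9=9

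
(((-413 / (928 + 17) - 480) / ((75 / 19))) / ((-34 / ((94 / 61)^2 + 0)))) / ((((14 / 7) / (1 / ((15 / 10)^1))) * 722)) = 143273531 / 36507196125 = 0.00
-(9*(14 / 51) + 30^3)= -459042 / 17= -27002.47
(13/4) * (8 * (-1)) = -26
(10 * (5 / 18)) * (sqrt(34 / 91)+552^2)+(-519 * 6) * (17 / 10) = 25 * sqrt(3094) / 819+4205531 / 5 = 841107.90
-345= -345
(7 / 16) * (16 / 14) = 1 / 2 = 0.50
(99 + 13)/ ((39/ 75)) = 2800/ 13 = 215.38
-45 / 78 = -15 / 26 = -0.58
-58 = -58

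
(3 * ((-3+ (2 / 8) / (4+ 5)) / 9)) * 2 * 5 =-535 / 54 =-9.91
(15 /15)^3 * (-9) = -9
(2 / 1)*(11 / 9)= 2.44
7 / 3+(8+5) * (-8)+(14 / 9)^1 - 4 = -937 / 9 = -104.11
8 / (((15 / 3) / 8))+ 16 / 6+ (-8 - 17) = -143 / 15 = -9.53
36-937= -901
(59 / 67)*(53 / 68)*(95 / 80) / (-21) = -59413 / 1530816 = -0.04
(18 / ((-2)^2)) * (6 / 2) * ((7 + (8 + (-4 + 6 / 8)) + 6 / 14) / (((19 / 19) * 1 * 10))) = 9207 / 560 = 16.44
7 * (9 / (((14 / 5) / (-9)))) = -405 / 2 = -202.50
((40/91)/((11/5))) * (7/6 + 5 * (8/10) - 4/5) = 2620/3003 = 0.87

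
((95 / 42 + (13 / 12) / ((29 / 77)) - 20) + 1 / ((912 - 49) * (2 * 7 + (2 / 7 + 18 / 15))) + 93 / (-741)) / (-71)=2108975965951 / 9991085431236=0.21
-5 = -5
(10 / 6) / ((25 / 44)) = 44 / 15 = 2.93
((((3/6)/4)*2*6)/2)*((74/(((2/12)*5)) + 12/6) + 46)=513/5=102.60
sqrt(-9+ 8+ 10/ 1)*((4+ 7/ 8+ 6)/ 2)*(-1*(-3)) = 783/ 16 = 48.94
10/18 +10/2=50/9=5.56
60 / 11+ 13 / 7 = 563 / 77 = 7.31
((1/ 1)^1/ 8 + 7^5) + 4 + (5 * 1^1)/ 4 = 134499/ 8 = 16812.38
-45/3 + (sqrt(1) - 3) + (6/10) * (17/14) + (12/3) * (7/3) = -1457/210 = -6.94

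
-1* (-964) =964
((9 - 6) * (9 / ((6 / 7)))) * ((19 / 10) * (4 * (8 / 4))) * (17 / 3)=13566 / 5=2713.20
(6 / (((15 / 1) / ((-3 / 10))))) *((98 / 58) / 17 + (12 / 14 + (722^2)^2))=-2813293250625471 / 86275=-32608441038.83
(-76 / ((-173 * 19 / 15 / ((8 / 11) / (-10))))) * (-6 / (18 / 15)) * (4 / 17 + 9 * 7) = 258000 / 32351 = 7.98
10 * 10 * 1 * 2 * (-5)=-1000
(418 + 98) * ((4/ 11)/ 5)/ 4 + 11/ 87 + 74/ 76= 1905931/ 181830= 10.48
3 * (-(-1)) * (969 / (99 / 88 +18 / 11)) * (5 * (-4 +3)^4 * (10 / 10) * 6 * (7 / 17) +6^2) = 458128 / 9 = 50903.11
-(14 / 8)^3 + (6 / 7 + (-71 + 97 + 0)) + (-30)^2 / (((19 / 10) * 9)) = 630989 / 8512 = 74.13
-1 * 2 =-2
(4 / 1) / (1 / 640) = 2560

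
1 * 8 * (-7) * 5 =-280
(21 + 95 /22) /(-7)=-557 /154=-3.62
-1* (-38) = 38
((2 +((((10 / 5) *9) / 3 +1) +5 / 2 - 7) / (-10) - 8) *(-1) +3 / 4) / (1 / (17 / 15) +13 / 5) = 595 / 296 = 2.01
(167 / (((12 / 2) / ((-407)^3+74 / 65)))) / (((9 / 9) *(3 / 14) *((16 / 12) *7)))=-731834784907 / 780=-938249724.24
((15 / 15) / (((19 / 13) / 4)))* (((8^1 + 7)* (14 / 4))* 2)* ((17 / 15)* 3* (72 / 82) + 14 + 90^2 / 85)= 427293048 / 13243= 32265.58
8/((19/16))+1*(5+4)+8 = 451/19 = 23.74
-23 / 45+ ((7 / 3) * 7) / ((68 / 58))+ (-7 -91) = -129407 / 1530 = -84.58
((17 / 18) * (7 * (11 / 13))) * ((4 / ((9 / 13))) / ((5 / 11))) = 28798 / 405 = 71.11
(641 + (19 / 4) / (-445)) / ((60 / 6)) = 1140961 / 17800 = 64.10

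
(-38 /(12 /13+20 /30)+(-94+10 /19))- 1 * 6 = -72669 /589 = -123.38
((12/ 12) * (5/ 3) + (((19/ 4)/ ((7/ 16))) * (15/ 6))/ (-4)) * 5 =-1075/ 42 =-25.60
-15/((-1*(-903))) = -5/301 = -0.02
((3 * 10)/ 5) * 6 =36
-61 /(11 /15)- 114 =-2169 /11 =-197.18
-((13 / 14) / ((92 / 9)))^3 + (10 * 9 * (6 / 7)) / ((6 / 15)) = 412080087987 / 2136719872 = 192.86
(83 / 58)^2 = 6889 / 3364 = 2.05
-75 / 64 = -1.17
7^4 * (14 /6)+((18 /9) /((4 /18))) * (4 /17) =285827 /51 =5604.45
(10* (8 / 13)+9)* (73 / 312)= 3.55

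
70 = 70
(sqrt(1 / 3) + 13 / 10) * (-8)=-52 / 5-8 * sqrt(3) / 3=-15.02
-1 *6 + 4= -2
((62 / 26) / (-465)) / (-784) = 1 / 152880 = 0.00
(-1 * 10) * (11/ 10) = -11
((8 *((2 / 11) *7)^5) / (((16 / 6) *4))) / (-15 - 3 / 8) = -1075648 / 6603091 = -0.16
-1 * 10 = -10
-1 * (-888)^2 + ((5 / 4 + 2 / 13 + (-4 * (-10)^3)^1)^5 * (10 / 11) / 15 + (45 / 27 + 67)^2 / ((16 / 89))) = 1170037817647836126677194427 / 18820099584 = 62169586958113097.23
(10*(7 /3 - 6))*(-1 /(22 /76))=380 /3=126.67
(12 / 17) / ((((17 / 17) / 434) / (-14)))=-72912 / 17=-4288.94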